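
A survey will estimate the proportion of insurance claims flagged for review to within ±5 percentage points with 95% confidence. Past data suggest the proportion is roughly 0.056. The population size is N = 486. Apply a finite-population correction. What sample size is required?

70

For a proportion with margin E = 0.05 at 95% confidence, z = 1.960.
n = p̂(1−p̂)(z/E)² = 0.056 × 0.944 × (1.960/0.05)² = 81.23 — call this n₀.
Finite-population correction with N = 486: n = n₀ / (1 + (n₀−1)/N) = 81.23 / 1.165 = 69.73
Round up: n = 70.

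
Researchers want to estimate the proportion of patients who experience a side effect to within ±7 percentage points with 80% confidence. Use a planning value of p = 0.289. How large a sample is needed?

For a proportion with margin E = 0.07 at 80% confidence, z = 1.282.
n = p̂(1−p̂)(z/E)² = 0.289 × 0.711 × (1.282/0.07)² = 68.92
Round up: n = 69.

n = 69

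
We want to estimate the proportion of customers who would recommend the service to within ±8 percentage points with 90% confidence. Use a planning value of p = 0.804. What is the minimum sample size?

For a proportion with margin E = 0.08 at 90% confidence, z = 1.645.
n = p̂(1−p̂)(z/E)² = 0.804 × 0.196 × (1.645/0.08)² = 66.63
Round up: n = 67.

67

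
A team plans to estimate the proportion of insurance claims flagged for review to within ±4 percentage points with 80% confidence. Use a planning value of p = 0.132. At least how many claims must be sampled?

For a proportion with margin E = 0.04 at 80% confidence, z = 1.282.
n = p̂(1−p̂)(z/E)² = 0.132 × 0.868 × (1.282/0.04)² = 117.69
Round up: n = 118.

118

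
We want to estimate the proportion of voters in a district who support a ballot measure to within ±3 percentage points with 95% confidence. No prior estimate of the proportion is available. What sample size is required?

For a proportion with margin E = 0.03 at 95% confidence, z = 1.960.
With no prior estimate, use p = 0.5, which maximizes p(1−p) at 0.25.
n = 0.25 × (z/E)² = 0.25 × (1.960/0.03)² = 1067.11
Round up: n = 1068.

1068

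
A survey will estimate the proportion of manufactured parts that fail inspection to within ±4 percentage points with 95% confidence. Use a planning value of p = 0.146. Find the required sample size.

For a proportion with margin E = 0.04 at 95% confidence, z = 1.960.
n = p̂(1−p̂)(z/E)² = 0.146 × 0.854 × (1.960/0.04)² = 299.37
Round up: n = 300.

300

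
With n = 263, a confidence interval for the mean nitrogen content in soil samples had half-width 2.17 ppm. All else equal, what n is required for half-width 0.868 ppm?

Margin of error scales as 1/√n, so n₂ = n₁·(E₁/E₂)².
n₂ = 263 × (2.17/0.868)² = 263 × 6.25 = 1643.75
Round up: n₂ = 1644.

1644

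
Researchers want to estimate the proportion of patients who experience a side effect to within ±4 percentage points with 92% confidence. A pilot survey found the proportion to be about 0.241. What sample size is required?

351

For a proportion with margin E = 0.04 at 92% confidence, z = 1.751.
n = p̂(1−p̂)(z/E)² = 0.241 × 0.759 × (1.751/0.04)² = 350.52
Round up: n = 351.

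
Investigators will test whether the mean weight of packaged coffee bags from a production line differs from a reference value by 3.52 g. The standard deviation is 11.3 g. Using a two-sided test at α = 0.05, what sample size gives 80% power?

For a one-sample z-test, n = ((z_{α/2} + z_β)·σ/δ)².
z_{α/2} = 1.960 (two-sided α = 0.05); z_β = 0.842 (power 80% → β = 0.2).
n = (2.802 × 11.3 / 3.52)² = 80.91
Round up: n = 81.

n = 81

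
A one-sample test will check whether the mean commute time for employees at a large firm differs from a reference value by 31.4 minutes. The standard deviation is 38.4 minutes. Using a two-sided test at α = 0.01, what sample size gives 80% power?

18

For a one-sample z-test, n = ((z_{α/2} + z_β)·σ/δ)².
z_{α/2} = 2.576 (two-sided α = 0.01); z_β = 0.842 (power 80% → β = 0.2).
n = (3.418 × 38.4 / 31.4)² = 17.47
Round up: n = 18.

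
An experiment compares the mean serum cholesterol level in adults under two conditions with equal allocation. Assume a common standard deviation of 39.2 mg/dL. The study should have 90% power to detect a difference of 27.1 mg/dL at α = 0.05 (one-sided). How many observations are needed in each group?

36 per group

For two equal groups, n per group = 2·((z_α + z_β)·σ/δ)².
z_α = 1.645; z_β = 1.282 (power 90%).
n = 2 × (2.927 × 39.2 / 27.1)² = 2 × 17.93 = 35.86
Round up: n = 36 per group.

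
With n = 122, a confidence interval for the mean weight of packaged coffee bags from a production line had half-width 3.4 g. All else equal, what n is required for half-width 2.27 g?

274

Margin of error scales as 1/√n, so n₂ = n₁·(E₁/E₂)².
n₂ = 122 × (3.4/2.27)² = 122 × 2.243 = 273.65
Round up: n₂ = 274.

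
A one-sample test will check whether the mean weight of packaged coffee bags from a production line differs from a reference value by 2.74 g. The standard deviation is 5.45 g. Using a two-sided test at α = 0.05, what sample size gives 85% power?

n = 36

For a one-sample z-test, n = ((z_{α/2} + z_β)·σ/δ)².
z_{α/2} = 1.960 (two-sided α = 0.05); z_β = 1.036 (power 85% → β = 0.15).
n = (2.996 × 5.45 / 2.74)² = 35.51
Round up: n = 36.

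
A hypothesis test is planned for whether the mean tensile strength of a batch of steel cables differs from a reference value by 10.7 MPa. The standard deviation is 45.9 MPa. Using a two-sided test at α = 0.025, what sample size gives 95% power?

For a one-sample z-test, n = ((z_{α/2} + z_β)·σ/δ)².
z_{α/2} = 2.241 (two-sided α = 0.025); z_β = 1.645 (power 95% → β = 0.05).
n = (3.886 × 45.9 / 10.7)² = 277.88
Round up: n = 278.

n = 278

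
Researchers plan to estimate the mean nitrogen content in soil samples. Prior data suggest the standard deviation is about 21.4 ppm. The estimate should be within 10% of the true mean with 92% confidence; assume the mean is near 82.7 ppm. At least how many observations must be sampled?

For a mean, the margin of error is E = z·σ/√n, so n = (zσ/E)².
At 92% confidence, z = 1.751.
E = 10% of 82.7 = 8.27 ppm.
n = (1.751 × 21.4 / 8.27)² = 20.53
Round up: n = 21.

21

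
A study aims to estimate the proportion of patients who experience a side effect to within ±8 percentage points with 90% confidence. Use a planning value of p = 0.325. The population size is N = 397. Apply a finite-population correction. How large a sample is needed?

For a proportion with margin E = 0.08 at 90% confidence, z = 1.645.
n = p̂(1−p̂)(z/E)² = 0.325 × 0.675 × (1.645/0.08)² = 92.76 — call this n₀.
Finite-population correction with N = 397: n = n₀ / (1 + (n₀−1)/N) = 92.76 / 1.231 = 75.35
Round up: n = 76.

n = 76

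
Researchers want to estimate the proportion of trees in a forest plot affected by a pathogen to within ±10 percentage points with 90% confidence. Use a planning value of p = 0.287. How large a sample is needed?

For a proportion with margin E = 0.1 at 90% confidence, z = 1.645.
n = p̂(1−p̂)(z/E)² = 0.287 × 0.713 × (1.645/0.1)² = 55.37
Round up: n = 56.

56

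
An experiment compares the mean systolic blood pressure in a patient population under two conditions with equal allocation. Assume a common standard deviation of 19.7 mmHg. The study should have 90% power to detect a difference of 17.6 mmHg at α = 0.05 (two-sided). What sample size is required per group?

For two equal groups, n per group = 2·((z_{α/2} + z_β)·σ/δ)².
z_{α/2} = 1.960; z_β = 1.282 (power 90%).
n = 2 × (3.242 × 19.7 / 17.6)² = 2 × 13.17 = 26.34
Round up: n = 27 per group.

27 per group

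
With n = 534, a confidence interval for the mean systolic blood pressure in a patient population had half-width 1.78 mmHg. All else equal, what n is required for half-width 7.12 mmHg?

34

Margin of error scales as 1/√n, so n₂ = n₁·(E₁/E₂)².
n₂ = 534 × (1.78/7.12)² = 534 × 0.0625 = 33.38
Round up: n₂ = 34.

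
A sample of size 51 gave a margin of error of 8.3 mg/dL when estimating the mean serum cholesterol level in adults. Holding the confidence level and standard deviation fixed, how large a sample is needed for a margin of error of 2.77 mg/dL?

458

Margin of error scales as 1/√n, so n₂ = n₁·(E₁/E₂)².
n₂ = 51 × (8.3/2.77)² = 51 × 8.978 = 457.88
Round up: n₂ = 458.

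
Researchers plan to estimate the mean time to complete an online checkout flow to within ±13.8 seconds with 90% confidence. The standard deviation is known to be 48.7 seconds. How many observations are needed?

n = 34

For a mean, the margin of error is E = z·σ/√n, so n = (zσ/E)².
At 90% confidence, z = 1.645.
n = (1.645 × 48.7 / 13.8)² = 33.70
Round up: n = 34.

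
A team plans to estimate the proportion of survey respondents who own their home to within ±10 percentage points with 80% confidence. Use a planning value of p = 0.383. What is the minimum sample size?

39

For a proportion with margin E = 0.1 at 80% confidence, z = 1.282.
n = p̂(1−p̂)(z/E)² = 0.383 × 0.617 × (1.282/0.1)² = 38.84
Round up: n = 39.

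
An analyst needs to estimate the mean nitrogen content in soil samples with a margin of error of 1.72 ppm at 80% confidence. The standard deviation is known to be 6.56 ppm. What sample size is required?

n = 24

For a mean, the margin of error is E = z·σ/√n, so n = (zσ/E)².
At 80% confidence, z = 1.282.
n = (1.282 × 6.56 / 1.72)² = 23.91
Round up: n = 24.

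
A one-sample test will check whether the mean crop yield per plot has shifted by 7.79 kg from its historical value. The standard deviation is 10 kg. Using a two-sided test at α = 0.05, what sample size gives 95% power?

n = 22

For a one-sample z-test, n = ((z_{α/2} + z_β)·σ/δ)².
z_{α/2} = 1.960 (two-sided α = 0.05); z_β = 1.645 (power 95% → β = 0.05).
n = (3.605 × 10 / 7.79)² = 21.42
Round up: n = 22.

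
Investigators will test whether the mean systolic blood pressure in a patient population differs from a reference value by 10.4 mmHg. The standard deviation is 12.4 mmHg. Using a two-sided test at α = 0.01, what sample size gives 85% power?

19

For a one-sample z-test, n = ((z_{α/2} + z_β)·σ/δ)².
z_{α/2} = 2.576 (two-sided α = 0.01); z_β = 1.036 (power 85% → β = 0.15).
n = (3.612 × 12.4 / 10.4)² = 18.55
Round up: n = 19.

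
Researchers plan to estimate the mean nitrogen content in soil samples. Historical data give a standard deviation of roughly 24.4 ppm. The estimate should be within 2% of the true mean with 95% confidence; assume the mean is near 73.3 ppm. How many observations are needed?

1065

For a mean, the margin of error is E = z·σ/√n, so n = (zσ/E)².
At 95% confidence, z = 1.960.
E = 2% of 73.3 = 1.466 ppm.
n = (1.960 × 24.4 / 1.466)² = 1064.20
Round up: n = 1065.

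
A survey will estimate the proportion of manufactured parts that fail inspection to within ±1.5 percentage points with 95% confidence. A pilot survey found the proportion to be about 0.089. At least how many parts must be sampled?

n = 1385

For a proportion with margin E = 0.015 at 95% confidence, z = 1.960.
n = p̂(1−p̂)(z/E)² = 0.089 × 0.911 × (1.960/0.015)² = 1384.32
Round up: n = 1385.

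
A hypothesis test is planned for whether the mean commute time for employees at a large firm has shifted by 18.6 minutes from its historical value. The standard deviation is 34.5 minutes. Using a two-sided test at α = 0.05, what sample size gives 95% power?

For a one-sample z-test, n = ((z_{α/2} + z_β)·σ/δ)².
z_{α/2} = 1.960 (two-sided α = 0.05); z_β = 1.645 (power 95% → β = 0.05).
n = (3.605 × 34.5 / 18.6)² = 44.71
Round up: n = 45.

45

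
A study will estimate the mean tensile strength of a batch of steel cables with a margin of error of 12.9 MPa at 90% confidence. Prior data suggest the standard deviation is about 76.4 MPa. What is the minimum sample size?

For a mean, the margin of error is E = z·σ/√n, so n = (zσ/E)².
At 90% confidence, z = 1.645.
n = (1.645 × 76.4 / 12.9)² = 94.92
Round up: n = 95.

n = 95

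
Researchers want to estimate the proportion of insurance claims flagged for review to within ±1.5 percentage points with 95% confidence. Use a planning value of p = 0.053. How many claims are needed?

n = 857

For a proportion with margin E = 0.015 at 95% confidence, z = 1.960.
n = p̂(1−p̂)(z/E)² = 0.053 × 0.947 × (1.960/0.015)² = 856.95
Round up: n = 857.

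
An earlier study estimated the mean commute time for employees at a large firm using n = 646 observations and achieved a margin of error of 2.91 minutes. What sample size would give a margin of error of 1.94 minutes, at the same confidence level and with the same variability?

Margin of error scales as 1/√n, so n₂ = n₁·(E₁/E₂)².
n₂ = 646 × (2.91/1.94)² = 646 × 2.25 = 1453.50
Round up: n₂ = 1454.

n = 1454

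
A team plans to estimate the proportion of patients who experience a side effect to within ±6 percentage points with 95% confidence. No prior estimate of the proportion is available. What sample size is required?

For a proportion with margin E = 0.06 at 95% confidence, z = 1.960.
With no prior estimate, use p = 0.5, which maximizes p(1−p) at 0.25.
n = 0.25 × (z/E)² = 0.25 × (1.960/0.06)² = 266.78
Round up: n = 267.

267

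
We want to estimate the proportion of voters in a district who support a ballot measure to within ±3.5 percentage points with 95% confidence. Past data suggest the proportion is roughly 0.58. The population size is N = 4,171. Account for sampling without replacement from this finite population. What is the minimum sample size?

For a proportion with margin E = 0.035 at 95% confidence, z = 1.960.
n = p̂(1−p̂)(z/E)² = 0.58 × 0.42 × (1.960/0.035)² = 763.93 — call this n₀.
Finite-population correction with N = 4,171: n = n₀ / (1 + (n₀−1)/N) = 763.93 / 1.183 = 645.76
Round up: n = 646.

646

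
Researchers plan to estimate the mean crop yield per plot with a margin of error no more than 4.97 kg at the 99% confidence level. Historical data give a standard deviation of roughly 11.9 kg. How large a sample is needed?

For a mean, the margin of error is E = z·σ/√n, so n = (zσ/E)².
At 99% confidence, z = 2.576.
n = (2.576 × 11.9 / 4.97)² = 38.04
Round up: n = 39.

n = 39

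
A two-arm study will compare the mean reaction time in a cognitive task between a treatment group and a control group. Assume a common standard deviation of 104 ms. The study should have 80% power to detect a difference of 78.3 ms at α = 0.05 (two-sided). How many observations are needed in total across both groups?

For two equal groups, n per group = 2·((z_{α/2} + z_β)·σ/δ)².
z_{α/2} = 1.960; z_β = 0.842 (power 80%).
n = 2 × (2.802 × 104 / 78.3)² = 2 × 13.85 = 27.70
Round up: n = 28 per group.
Total across both groups: 2 × 28 = 56.

56 total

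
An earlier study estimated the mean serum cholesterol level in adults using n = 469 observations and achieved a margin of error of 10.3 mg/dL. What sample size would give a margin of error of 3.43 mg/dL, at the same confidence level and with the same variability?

Margin of error scales as 1/√n, so n₂ = n₁·(E₁/E₂)².
n₂ = 469 × (10.3/3.43)² = 469 × 9.018 = 4229.44
Round up: n₂ = 4230.

4230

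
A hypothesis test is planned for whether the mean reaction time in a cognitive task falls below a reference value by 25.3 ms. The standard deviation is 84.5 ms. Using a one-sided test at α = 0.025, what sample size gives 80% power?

For a one-sample z-test, n = ((z_α + z_β)·σ/δ)².
z_α = 1.960 (one-sided α = 0.025); z_β = 0.842 (power 80% → β = 0.2).
n = (2.802 × 84.5 / 25.3)² = 87.58
Round up: n = 88.

n = 88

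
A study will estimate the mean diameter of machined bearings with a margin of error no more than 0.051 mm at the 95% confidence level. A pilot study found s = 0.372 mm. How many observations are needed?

For a mean, the margin of error is E = z·σ/√n, so n = (zσ/E)².
At 95% confidence, z = 1.960.
n = (1.960 × 0.372 / 0.051)² = 204.39
Round up: n = 205.

205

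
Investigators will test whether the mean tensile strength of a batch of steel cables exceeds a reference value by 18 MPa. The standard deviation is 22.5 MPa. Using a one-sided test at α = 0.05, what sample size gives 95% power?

For a one-sample z-test, n = ((z_α + z_β)·σ/δ)².
z_α = 1.645 (one-sided α = 0.05); z_β = 1.645 (power 95% → β = 0.05).
n = (3.290 × 22.5 / 18)² = 16.91
Round up: n = 17.

n = 17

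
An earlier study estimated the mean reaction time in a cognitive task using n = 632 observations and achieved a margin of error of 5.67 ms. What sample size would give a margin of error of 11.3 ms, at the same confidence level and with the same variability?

n = 160

Margin of error scales as 1/√n, so n₂ = n₁·(E₁/E₂)².
n₂ = 632 × (5.67/11.3)² = 632 × 0.2518 = 159.14
Round up: n₂ = 160.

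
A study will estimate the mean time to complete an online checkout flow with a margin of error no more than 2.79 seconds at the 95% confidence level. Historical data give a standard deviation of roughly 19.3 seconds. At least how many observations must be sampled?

184

For a mean, the margin of error is E = z·σ/√n, so n = (zσ/E)².
At 95% confidence, z = 1.960.
n = (1.960 × 19.3 / 2.79)² = 183.83
Round up: n = 184.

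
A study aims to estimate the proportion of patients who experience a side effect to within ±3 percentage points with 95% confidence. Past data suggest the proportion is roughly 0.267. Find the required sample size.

n = 836

For a proportion with margin E = 0.03 at 95% confidence, z = 1.960.
n = p̂(1−p̂)(z/E)² = 0.267 × 0.733 × (1.960/0.03)² = 835.38
Round up: n = 836.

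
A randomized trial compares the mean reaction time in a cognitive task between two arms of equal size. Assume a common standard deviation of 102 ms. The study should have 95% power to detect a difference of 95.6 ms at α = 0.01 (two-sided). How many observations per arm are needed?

41 per group

For two equal groups, n per group = 2·((z_{α/2} + z_β)·σ/δ)².
z_{α/2} = 2.576; z_β = 1.645 (power 95%).
n = 2 × (4.221 × 102 / 95.6)² = 2 × 20.28 = 40.56
Round up: n = 41 per group.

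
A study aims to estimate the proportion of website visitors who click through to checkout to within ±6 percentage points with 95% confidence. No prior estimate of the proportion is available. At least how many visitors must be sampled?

For a proportion with margin E = 0.06 at 95% confidence, z = 1.960.
With no prior estimate, use p = 0.5, which maximizes p(1−p) at 0.25.
n = 0.25 × (z/E)² = 0.25 × (1.960/0.06)² = 266.78
Round up: n = 267.

267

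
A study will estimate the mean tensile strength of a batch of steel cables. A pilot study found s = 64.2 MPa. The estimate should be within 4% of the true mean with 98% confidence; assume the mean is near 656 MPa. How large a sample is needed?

33

For a mean, the margin of error is E = z·σ/√n, so n = (zσ/E)².
At 98% confidence, z = 2.326.
E = 4% of 656 = 26.24 MPa.
n = (2.326 × 64.2 / 26.24)² = 32.39
Round up: n = 33.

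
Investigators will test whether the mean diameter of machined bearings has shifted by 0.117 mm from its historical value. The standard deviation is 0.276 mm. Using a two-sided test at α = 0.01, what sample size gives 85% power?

n = 73

For a one-sample z-test, n = ((z_{α/2} + z_β)·σ/δ)².
z_{α/2} = 2.576 (two-sided α = 0.01); z_β = 1.036 (power 85% → β = 0.15).
n = (3.612 × 0.276 / 0.117)² = 72.60
Round up: n = 73.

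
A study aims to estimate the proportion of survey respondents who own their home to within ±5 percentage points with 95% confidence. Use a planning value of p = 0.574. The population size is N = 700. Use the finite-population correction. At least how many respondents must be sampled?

n = 245

For a proportion with margin E = 0.05 at 95% confidence, z = 1.960.
n = p̂(1−p̂)(z/E)² = 0.574 × 0.426 × (1.960/0.05)² = 375.75 — call this n₀.
Finite-population correction with N = 700: n = n₀ / (1 + (n₀−1)/N) = 375.75 / 1.535 = 244.79
Round up: n = 245.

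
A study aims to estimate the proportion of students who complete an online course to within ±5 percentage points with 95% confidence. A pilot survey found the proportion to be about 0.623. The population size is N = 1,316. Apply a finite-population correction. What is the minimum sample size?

284

For a proportion with margin E = 0.05 at 95% confidence, z = 1.960.
n = p̂(1−p̂)(z/E)² = 0.623 × 0.377 × (1.960/0.05)² = 360.91 — call this n₀.
Finite-population correction with N = 1,316: n = n₀ / (1 + (n₀−1)/N) = 360.91 / 1.273 = 283.51
Round up: n = 284.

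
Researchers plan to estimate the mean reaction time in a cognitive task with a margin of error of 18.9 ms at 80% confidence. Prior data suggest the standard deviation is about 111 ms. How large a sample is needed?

For a mean, the margin of error is E = z·σ/√n, so n = (zσ/E)².
At 80% confidence, z = 1.282.
n = (1.282 × 111 / 18.9)² = 56.69
Round up: n = 57.

57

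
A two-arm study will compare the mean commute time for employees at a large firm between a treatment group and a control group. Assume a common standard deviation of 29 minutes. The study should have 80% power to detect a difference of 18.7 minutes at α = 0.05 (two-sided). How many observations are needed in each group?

38 per group

For two equal groups, n per group = 2·((z_{α/2} + z_β)·σ/δ)².
z_{α/2} = 1.960; z_β = 0.842 (power 80%).
n = 2 × (2.802 × 29 / 18.7)² = 2 × 18.88 = 37.76
Round up: n = 38 per group.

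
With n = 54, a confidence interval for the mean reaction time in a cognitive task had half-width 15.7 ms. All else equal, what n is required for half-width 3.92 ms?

Margin of error scales as 1/√n, so n₂ = n₁·(E₁/E₂)².
n₂ = 54 × (15.7/3.92)² = 54 × 16.04 = 866.16
Round up: n₂ = 867.

867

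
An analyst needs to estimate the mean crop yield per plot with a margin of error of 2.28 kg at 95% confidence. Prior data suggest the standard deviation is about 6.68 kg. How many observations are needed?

For a mean, the margin of error is E = z·σ/√n, so n = (zσ/E)².
At 95% confidence, z = 1.960.
n = (1.960 × 6.68 / 2.28)² = 32.98
Round up: n = 33.

n = 33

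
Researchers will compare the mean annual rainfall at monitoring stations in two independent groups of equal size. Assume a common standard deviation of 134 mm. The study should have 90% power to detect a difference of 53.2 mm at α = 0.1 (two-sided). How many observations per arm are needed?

For two equal groups, n per group = 2·((z_{α/2} + z_β)·σ/δ)².
z_{α/2} = 1.645; z_β = 1.282 (power 90%).
n = 2 × (2.927 × 134 / 53.2)² = 2 × 54.35 = 108.70
Round up: n = 109 per group.

109 per group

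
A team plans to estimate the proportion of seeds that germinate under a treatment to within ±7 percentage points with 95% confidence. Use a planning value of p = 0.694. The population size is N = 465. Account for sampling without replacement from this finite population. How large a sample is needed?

123

For a proportion with margin E = 0.07 at 95% confidence, z = 1.960.
n = p̂(1−p̂)(z/E)² = 0.694 × 0.306 × (1.960/0.07)² = 166.49 — call this n₀.
Finite-population correction with N = 465: n = n₀ / (1 + (n₀−1)/N) = 166.49 / 1.356 = 122.78
Round up: n = 123.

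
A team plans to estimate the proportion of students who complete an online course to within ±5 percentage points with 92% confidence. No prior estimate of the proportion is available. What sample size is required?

For a proportion with margin E = 0.05 at 92% confidence, z = 1.751.
With no prior estimate, use p = 0.5, which maximizes p(1−p) at 0.25.
n = 0.25 × (z/E)² = 0.25 × (1.751/0.05)² = 306.60
Round up: n = 307.

n = 307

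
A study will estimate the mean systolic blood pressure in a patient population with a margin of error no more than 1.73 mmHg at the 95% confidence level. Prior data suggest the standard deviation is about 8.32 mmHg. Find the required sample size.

89

For a mean, the margin of error is E = z·σ/√n, so n = (zσ/E)².
At 95% confidence, z = 1.960.
n = (1.960 × 8.32 / 1.73)² = 88.85
Round up: n = 89.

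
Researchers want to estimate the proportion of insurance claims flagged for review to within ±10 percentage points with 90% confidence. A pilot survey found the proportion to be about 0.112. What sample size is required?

27

For a proportion with margin E = 0.1 at 90% confidence, z = 1.645.
n = p̂(1−p̂)(z/E)² = 0.112 × 0.888 × (1.645/0.1)² = 26.91
Round up: n = 27.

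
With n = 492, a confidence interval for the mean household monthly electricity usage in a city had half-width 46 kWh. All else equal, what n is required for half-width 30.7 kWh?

Margin of error scales as 1/√n, so n₂ = n₁·(E₁/E₂)².
n₂ = 492 × (46/30.7)² = 492 × 2.245 = 1104.54
Round up: n₂ = 1105.

n = 1105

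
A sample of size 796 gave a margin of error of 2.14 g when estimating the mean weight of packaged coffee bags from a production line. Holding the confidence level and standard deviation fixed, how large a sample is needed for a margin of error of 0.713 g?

7171

Margin of error scales as 1/√n, so n₂ = n₁·(E₁/E₂)².
n₂ = 796 × (2.14/0.713)² = 796 × 9.008 = 7170.37
Round up: n₂ = 7171.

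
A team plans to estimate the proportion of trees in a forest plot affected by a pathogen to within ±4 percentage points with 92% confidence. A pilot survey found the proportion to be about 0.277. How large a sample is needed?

For a proportion with margin E = 0.04 at 92% confidence, z = 1.751.
n = p̂(1−p̂)(z/E)² = 0.277 × 0.723 × (1.751/0.04)² = 383.77
Round up: n = 384.

384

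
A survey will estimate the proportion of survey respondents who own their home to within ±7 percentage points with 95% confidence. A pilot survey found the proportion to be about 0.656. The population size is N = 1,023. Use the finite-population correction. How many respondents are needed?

For a proportion with margin E = 0.07 at 95% confidence, z = 1.960.
n = p̂(1−p̂)(z/E)² = 0.656 × 0.344 × (1.960/0.07)² = 176.92 — call this n₀.
Finite-population correction with N = 1,023: n = n₀ / (1 + (n₀−1)/N) = 176.92 / 1.172 = 150.96
Round up: n = 151.

151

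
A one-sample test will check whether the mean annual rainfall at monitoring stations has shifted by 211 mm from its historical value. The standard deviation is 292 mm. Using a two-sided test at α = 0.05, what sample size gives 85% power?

18

For a one-sample z-test, n = ((z_{α/2} + z_β)·σ/δ)².
z_{α/2} = 1.960 (two-sided α = 0.05); z_β = 1.036 (power 85% → β = 0.15).
n = (2.996 × 292 / 211)² = 17.19
Round up: n = 18.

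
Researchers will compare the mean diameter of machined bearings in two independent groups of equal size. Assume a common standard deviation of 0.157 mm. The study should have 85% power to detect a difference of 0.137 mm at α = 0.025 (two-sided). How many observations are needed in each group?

For two equal groups, n per group = 2·((z_{α/2} + z_β)·σ/δ)².
z_{α/2} = 2.241; z_β = 1.036 (power 85%).
n = 2 × (3.277 × 0.157 / 0.137)² = 2 × 14.10 = 28.20
Round up: n = 29 per group.

29 per group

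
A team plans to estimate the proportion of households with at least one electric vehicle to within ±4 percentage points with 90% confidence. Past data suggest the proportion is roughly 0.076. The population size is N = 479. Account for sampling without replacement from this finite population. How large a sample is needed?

96

For a proportion with margin E = 0.04 at 90% confidence, z = 1.645.
n = p̂(1−p̂)(z/E)² = 0.076 × 0.924 × (1.645/0.04)² = 118.77 — call this n₀.
Finite-population correction with N = 479: n = n₀ / (1 + (n₀−1)/N) = 118.77 / 1.246 = 95.32
Round up: n = 96.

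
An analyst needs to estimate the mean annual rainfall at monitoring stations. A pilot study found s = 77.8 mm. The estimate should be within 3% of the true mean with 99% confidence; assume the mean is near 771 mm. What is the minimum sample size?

n = 76

For a mean, the margin of error is E = z·σ/√n, so n = (zσ/E)².
At 99% confidence, z = 2.576.
E = 3% of 771 = 23.13 mm.
n = (2.576 × 77.8 / 23.13)² = 75.08
Round up: n = 76.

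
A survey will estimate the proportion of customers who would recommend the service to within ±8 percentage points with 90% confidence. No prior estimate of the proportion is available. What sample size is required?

For a proportion with margin E = 0.08 at 90% confidence, z = 1.645.
With no prior estimate, use p = 0.5, which maximizes p(1−p) at 0.25.
n = 0.25 × (z/E)² = 0.25 × (1.645/0.08)² = 105.70
Round up: n = 106.

106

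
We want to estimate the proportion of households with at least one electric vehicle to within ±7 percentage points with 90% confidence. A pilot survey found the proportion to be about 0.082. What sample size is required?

42

For a proportion with margin E = 0.07 at 90% confidence, z = 1.645.
n = p̂(1−p̂)(z/E)² = 0.082 × 0.918 × (1.645/0.07)² = 41.57
Round up: n = 42.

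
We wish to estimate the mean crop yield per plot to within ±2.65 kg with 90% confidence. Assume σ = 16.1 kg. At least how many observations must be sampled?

100

For a mean, the margin of error is E = z·σ/√n, so n = (zσ/E)².
At 90% confidence, z = 1.645.
n = (1.645 × 16.1 / 2.65)² = 99.88
Round up: n = 100.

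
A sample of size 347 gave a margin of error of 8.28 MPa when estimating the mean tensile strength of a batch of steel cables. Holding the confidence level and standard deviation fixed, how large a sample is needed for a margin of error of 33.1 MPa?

Margin of error scales as 1/√n, so n₂ = n₁·(E₁/E₂)².
n₂ = 347 × (8.28/33.1)² = 347 × 0.06258 = 21.72
Round up: n₂ = 22.

n = 22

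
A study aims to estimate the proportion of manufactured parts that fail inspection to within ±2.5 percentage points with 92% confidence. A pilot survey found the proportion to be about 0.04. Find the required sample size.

n = 189

For a proportion with margin E = 0.025 at 92% confidence, z = 1.751.
n = p̂(1−p̂)(z/E)² = 0.04 × 0.96 × (1.751/0.025)² = 188.38
Round up: n = 189.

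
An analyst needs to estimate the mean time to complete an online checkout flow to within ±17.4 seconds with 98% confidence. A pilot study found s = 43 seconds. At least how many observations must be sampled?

34

For a mean, the margin of error is E = z·σ/√n, so n = (zσ/E)².
At 98% confidence, z = 2.326.
n = (2.326 × 43 / 17.4)² = 33.04
Round up: n = 34.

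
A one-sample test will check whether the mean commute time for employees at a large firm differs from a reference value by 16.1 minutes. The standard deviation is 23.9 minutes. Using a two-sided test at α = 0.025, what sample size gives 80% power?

For a one-sample z-test, n = ((z_{α/2} + z_β)·σ/δ)².
z_{α/2} = 2.241 (two-sided α = 0.025); z_β = 0.842 (power 80% → β = 0.2).
n = (3.083 × 23.9 / 16.1)² = 20.95
Round up: n = 21.

21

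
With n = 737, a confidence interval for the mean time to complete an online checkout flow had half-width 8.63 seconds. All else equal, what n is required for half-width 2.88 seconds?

6618

Margin of error scales as 1/√n, so n₂ = n₁·(E₁/E₂)².
n₂ = 737 × (8.63/2.88)² = 737 × 8.979 = 6617.52
Round up: n₂ = 6618.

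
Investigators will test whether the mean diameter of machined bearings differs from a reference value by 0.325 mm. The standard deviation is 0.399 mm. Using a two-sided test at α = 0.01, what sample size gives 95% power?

For a one-sample z-test, n = ((z_{α/2} + z_β)·σ/δ)².
z_{α/2} = 2.576 (two-sided α = 0.01); z_β = 1.645 (power 95% → β = 0.05).
n = (4.221 × 0.399 / 0.325)² = 26.85
Round up: n = 27.

27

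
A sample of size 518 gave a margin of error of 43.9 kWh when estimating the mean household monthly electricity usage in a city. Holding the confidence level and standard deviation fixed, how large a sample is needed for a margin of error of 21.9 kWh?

2082

Margin of error scales as 1/√n, so n₂ = n₁·(E₁/E₂)².
n₂ = 518 × (43.9/21.9)² = 518 × 4.018 = 2081.32
Round up: n₂ = 2082.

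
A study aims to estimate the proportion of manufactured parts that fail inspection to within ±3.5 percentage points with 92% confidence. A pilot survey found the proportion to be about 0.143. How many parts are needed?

n = 307

For a proportion with margin E = 0.035 at 92% confidence, z = 1.751.
n = p̂(1−p̂)(z/E)² = 0.143 × 0.857 × (1.751/0.035)² = 306.73
Round up: n = 307.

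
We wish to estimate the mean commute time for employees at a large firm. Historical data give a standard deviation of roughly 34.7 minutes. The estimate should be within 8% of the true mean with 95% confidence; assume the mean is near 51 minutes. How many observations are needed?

For a mean, the margin of error is E = z·σ/√n, so n = (zσ/E)².
At 95% confidence, z = 1.960.
E = 8% of 51 = 4.08 minutes.
n = (1.960 × 34.7 / 4.08)² = 277.88
Round up: n = 278.

278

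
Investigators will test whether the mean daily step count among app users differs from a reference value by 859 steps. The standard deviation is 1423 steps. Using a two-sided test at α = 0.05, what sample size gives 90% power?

For a one-sample z-test, n = ((z_{α/2} + z_β)·σ/δ)².
z_{α/2} = 1.960 (two-sided α = 0.05); z_β = 1.282 (power 90% → β = 0.1).
n = (3.242 × 1423 / 859)² = 28.84
Round up: n = 29.

29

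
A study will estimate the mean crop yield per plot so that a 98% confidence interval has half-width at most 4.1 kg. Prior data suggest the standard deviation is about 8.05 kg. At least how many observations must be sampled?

For a mean, the margin of error is E = z·σ/√n, so n = (zσ/E)².
At 98% confidence, z = 2.326.
n = (2.326 × 8.05 / 4.1)² = 20.86
Round up: n = 21.

21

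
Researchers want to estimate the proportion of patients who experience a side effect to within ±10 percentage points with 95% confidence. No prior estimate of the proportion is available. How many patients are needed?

n = 97

For a proportion with margin E = 0.1 at 95% confidence, z = 1.960.
With no prior estimate, use p = 0.5, which maximizes p(1−p) at 0.25.
n = 0.25 × (z/E)² = 0.25 × (1.960/0.1)² = 96.04
Round up: n = 97.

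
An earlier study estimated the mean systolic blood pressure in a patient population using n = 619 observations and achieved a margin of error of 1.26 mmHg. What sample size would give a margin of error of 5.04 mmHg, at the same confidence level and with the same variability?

Margin of error scales as 1/√n, so n₂ = n₁·(E₁/E₂)².
n₂ = 619 × (1.26/5.04)² = 619 × 0.0625 = 38.69
Round up: n₂ = 39.

n = 39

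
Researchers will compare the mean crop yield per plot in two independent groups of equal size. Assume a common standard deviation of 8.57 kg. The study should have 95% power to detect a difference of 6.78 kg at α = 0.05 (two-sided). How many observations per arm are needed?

For two equal groups, n per group = 2·((z_{α/2} + z_β)·σ/δ)².
z_{α/2} = 1.960; z_β = 1.645 (power 95%).
n = 2 × (3.605 × 8.57 / 6.78)² = 2 × 20.76 = 41.52
Round up: n = 42 per group.

42 per group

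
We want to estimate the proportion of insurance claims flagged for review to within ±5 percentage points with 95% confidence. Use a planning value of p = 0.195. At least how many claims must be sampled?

For a proportion with margin E = 0.05 at 95% confidence, z = 1.960.
n = p̂(1−p̂)(z/E)² = 0.195 × 0.805 × (1.960/0.05)² = 241.21
Round up: n = 242.

242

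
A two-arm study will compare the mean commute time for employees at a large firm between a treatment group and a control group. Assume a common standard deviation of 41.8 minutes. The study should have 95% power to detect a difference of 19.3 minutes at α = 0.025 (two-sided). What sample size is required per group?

For two equal groups, n per group = 2·((z_{α/2} + z_β)·σ/δ)².
z_{α/2} = 2.241; z_β = 1.645 (power 95%).
n = 2 × (3.886 × 41.8 / 19.3)² = 2 × 70.83 = 141.66
Round up: n = 142 per group.

142 per group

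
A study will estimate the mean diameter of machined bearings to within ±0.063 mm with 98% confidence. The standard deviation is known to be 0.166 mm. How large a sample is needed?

38

For a mean, the margin of error is E = z·σ/√n, so n = (zσ/E)².
At 98% confidence, z = 2.326.
n = (2.326 × 0.166 / 0.063)² = 37.56
Round up: n = 38.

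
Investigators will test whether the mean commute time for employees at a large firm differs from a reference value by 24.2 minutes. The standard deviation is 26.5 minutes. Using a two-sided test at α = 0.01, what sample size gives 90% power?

18

For a one-sample z-test, n = ((z_{α/2} + z_β)·σ/δ)².
z_{α/2} = 2.576 (two-sided α = 0.01); z_β = 1.282 (power 90% → β = 0.1).
n = (3.858 × 26.5 / 24.2)² = 17.85
Round up: n = 18.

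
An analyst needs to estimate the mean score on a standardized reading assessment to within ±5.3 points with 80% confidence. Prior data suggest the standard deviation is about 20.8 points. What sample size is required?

26

For a mean, the margin of error is E = z·σ/√n, so n = (zσ/E)².
At 80% confidence, z = 1.282.
n = (1.282 × 20.8 / 5.3)² = 25.31
Round up: n = 26.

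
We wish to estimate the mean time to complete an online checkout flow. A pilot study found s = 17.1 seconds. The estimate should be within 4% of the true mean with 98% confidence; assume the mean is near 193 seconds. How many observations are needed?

For a mean, the margin of error is E = z·σ/√n, so n = (zσ/E)².
At 98% confidence, z = 2.326.
E = 4% of 193 = 7.72 seconds.
n = (2.326 × 17.1 / 7.72)² = 26.54
Round up: n = 27.

n = 27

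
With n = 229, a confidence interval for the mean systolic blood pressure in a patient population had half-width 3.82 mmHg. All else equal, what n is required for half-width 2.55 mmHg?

514

Margin of error scales as 1/√n, so n₂ = n₁·(E₁/E₂)².
n₂ = 229 × (3.82/2.55)² = 229 × 2.244 = 513.88
Round up: n₂ = 514.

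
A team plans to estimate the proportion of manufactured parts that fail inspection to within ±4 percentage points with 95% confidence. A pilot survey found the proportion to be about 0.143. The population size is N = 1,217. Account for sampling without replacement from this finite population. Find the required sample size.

For a proportion with margin E = 0.04 at 95% confidence, z = 1.960.
n = p̂(1−p̂)(z/E)² = 0.143 × 0.857 × (1.960/0.04)² = 294.24 — call this n₀.
Finite-population correction with N = 1,217: n = n₀ / (1 + (n₀−1)/N) = 294.24 / 1.241 = 237.10
Round up: n = 238.

238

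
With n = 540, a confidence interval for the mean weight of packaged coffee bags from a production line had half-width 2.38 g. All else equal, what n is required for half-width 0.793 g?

Margin of error scales as 1/√n, so n₂ = n₁·(E₁/E₂)².
n₂ = 540 × (2.38/0.793)² = 540 × 9.008 = 4864.32
Round up: n₂ = 4865.

4865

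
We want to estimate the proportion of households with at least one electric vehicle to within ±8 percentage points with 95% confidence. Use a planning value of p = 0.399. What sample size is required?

For a proportion with margin E = 0.08 at 95% confidence, z = 1.960.
n = p̂(1−p̂)(z/E)² = 0.399 × 0.601 × (1.960/0.08)² = 143.94
Round up: n = 144.

144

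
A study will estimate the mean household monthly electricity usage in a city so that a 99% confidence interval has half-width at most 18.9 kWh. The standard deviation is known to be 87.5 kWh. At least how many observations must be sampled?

For a mean, the margin of error is E = z·σ/√n, so n = (zσ/E)².
At 99% confidence, z = 2.576.
n = (2.576 × 87.5 / 18.9)² = 142.23
Round up: n = 143.

143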